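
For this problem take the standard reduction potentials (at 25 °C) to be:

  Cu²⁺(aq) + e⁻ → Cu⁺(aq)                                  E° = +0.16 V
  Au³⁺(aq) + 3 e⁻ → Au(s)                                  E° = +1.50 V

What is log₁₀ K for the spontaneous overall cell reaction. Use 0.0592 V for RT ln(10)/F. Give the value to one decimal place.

Cathode: Au³⁺/Au; anode: Cu²⁺/Cu⁺. E°cell = +1.34 V, n = 3.
log K = nE°cell / 0.0592 = (3)(+1.34) / 0.0592 = 67.9.

67.9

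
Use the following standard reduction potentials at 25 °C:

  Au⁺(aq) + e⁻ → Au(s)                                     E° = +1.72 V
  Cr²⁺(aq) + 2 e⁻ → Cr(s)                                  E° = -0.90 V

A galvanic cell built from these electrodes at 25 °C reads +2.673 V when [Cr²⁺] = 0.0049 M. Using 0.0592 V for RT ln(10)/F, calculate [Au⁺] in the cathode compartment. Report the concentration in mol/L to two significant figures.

0.55 M

Au⁺/Au is the cathode, Cr²⁺/Cr the anode: E°cell = +2.62 V, n = 2.
Overall reaction: 2 Au⁺(aq) + Cr(s) → 2 Au(s) + Cr²⁺(aq); Q = [Cr²⁺]^1/[Au⁺]^2.
From E = E° − (0.0592/n) log Q: log Q = (E° − E)·n/0.0592 = (+2.62 − (+2.673))·2/0.0592 = -1.7905.
So 2·log[Au⁺] = 1·log(0.0049) − log Q = -2.3098 − (-1.7905) = -0.5193; log[Au⁺] = -0.5193 / 2 = -0.2596; [Au⁺] = 10^(-0.2596) ≈ 0.55 M.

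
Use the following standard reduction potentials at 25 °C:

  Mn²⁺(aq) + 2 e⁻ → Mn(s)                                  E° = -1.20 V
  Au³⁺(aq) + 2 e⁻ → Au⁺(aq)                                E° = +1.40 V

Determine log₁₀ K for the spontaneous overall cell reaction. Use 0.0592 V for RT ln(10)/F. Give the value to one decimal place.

87.8

Cathode: Au³⁺/Au⁺; anode: Mn²⁺/Mn. E°cell = +2.60 V, n = 2.
log K = nE°cell / 0.0592 = (2)(+2.60) / 0.0592 = 87.8.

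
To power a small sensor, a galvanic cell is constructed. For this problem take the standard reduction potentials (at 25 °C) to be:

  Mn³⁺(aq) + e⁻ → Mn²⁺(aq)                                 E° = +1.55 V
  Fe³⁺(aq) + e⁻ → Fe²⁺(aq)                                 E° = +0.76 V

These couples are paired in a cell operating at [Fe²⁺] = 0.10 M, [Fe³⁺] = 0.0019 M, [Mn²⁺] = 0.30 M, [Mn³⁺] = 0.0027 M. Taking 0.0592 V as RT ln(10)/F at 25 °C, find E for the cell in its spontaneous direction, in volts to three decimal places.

+0.771 V

Mn³⁺/Mn²⁺ is the cathode (higher E°), Fe³⁺/Fe²⁺ the anode: E°cell = +1.55 − (+0.76) = +0.79 V, n = 1.
Overall: Mn³⁺(aq) + Fe²⁺(aq) → Mn²⁺(aq) + Fe³⁺(aq)
Q = [Mn²⁺]·[Fe³⁺] / ([Mn³⁺]·[Fe²⁺]); log Q = 0.325.
E = E° − (0.0592/n) log Q = +0.79 − (0.0592/1)(0.325) = +0.771 V.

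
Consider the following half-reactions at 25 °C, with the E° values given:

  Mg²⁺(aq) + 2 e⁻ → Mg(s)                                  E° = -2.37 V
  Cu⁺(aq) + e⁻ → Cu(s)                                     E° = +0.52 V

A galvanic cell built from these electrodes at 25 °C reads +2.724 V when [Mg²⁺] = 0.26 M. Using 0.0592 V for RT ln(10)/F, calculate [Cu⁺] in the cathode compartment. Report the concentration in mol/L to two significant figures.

Cu⁺/Cu is the cathode, Mg²⁺/Mg the anode: E°cell = +2.89 V, n = 2.
Overall reaction: 2 Cu⁺(aq) + Mg(s) → 2 Cu(s) + Mg²⁺(aq); Q = [Mg²⁺]^1/[Cu⁺]^2.
From E = E° − (0.0592/n) log Q: log Q = (E° − E)·n/0.0592 = (+2.89 − (+2.724))·2/0.0592 = 5.6081.
So 2·log[Cu⁺] = 1·log(0.26) − log Q = -0.5850 − (5.6081) = -6.1931; log[Cu⁺] = -6.1931 / 2 = -3.0966; [Cu⁺] = 10^(-3.0966) ≈ 0.00080 M.

0.00080 M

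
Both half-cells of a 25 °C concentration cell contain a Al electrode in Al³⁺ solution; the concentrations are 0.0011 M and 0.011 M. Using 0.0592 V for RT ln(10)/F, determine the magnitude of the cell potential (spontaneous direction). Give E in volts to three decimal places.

+0.020 V

For a concentration cell E°cell = 0. The 0.011 M side is the cathode (reduction is favoured where [Al³⁺] is higher).
With n = 3, E = −(0.0592/3) log([Al³⁺]ₐₙ/[Al³⁺]꜀ₐₜ) = −(0.0592/3) log(0.0011/0.011) = −(0.0592/3)(-1.000) = +0.020 V.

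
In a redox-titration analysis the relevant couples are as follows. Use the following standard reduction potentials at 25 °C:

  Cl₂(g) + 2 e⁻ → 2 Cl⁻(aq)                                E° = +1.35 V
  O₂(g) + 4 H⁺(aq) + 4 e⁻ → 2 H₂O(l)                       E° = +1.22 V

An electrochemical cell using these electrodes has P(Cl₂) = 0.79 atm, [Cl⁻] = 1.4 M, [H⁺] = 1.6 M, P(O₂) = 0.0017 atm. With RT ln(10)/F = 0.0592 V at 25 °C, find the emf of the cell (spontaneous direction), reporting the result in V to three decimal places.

Cl₂/Cl⁻ is the cathode (higher E°), O₂/H₂O the anode: E°cell = +1.35 − (+1.22) = +0.13 V, n = 4.
Overall: 2 Cl₂(g) + 2 H₂O(l) → 4 Cl⁻(aq) + O₂(g) + 4 H⁺(aq)
Q = [Cl⁻]^4·P(O₂)·[H⁺]^4 / (P(Cl₂)^2); log Q = -1.164.
E = E° − (0.0592/n) log Q = +0.13 − (0.0592/4)(-1.164) = +0.147 V.

+0.147 V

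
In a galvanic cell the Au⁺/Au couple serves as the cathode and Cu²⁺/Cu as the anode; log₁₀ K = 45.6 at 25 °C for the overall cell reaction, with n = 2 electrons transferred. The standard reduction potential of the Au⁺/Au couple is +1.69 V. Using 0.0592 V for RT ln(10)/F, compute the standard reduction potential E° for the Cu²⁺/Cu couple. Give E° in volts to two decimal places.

+0.34 V

E°cell = (0.0592/n)·log K = (0.0592/2)(45.6) = +1.350 V.
Since Au⁺/Au is the cathode and Cu²⁺/Cu the anode, E°cell = E°(Au⁺/Au) − E°(Cu²⁺/Cu).
So E°(Cu²⁺/Cu) = E°(Au⁺/Au) − E°cell = (+1.69) − (+1.350) = +0.34 V.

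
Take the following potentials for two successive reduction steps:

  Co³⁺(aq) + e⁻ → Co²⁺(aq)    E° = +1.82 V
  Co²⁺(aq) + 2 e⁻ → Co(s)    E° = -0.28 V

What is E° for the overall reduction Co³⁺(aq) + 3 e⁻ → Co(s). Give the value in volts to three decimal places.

+0.420 V

Since ΔG° = −nFE° is additive over sequential reductions, n₃E°₃ = n₁E°₁ + n₂E°₂.
E°₃ = (1×+1.82 + 2×-0.28) / 3 = (+1.260) / 3 = +0.420 V.
Simply averaging or adding the two E° values would be wrong; the electron-weighted sum is required.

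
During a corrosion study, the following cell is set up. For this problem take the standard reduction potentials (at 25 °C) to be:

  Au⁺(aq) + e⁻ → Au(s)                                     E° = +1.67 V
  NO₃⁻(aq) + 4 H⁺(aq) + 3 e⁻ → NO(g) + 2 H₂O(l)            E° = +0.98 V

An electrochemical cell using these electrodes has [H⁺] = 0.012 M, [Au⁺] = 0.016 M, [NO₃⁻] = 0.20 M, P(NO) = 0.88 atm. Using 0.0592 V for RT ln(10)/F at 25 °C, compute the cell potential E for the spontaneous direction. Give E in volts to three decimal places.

+0.748 V

Au⁺/Au is the cathode (higher E°), NO₃⁻/NO the anode: E°cell = +1.67 − (+0.98) = +0.69 V, n = 3.
Overall: 3 Au⁺(aq) + NO(g) + 2 H₂O(l) → 3 Au(s) + NO₃⁻(aq) + 4 H⁺(aq)
Q = [NO₃⁻]·[H⁺]^4 / ([Au⁺]^3·P(NO)); log Q = -2.939.
E = E° − (0.0592/n) log Q = +0.69 − (0.0592/3)(-2.939) = +0.748 V.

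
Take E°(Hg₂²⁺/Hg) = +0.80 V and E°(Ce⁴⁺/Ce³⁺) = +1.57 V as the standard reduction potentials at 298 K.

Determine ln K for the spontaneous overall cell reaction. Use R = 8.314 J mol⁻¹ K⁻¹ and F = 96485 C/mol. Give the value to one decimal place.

60.0

Cathode: Ce⁴⁺/Ce³⁺; anode: Hg₂²⁺/Hg. E°cell = (+1.57) − (+0.80) = +0.77 V, with n = 2.
ΔG° = −nFE° = −RT ln K, so ln K = nFE°/(RT) = (2)(96485)(+0.77) / ((8.314)(298)) = 59.973.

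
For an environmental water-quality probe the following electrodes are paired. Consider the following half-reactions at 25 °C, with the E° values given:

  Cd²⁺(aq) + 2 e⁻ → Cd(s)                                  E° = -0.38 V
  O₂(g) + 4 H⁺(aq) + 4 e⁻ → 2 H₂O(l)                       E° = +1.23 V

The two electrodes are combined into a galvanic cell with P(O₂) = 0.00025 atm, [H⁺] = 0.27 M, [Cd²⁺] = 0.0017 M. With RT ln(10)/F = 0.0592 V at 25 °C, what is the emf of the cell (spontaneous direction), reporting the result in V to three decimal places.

O₂/H₂O is the cathode (higher E°), Cd²⁺/Cd the anode: E°cell = +1.23 − (-0.38) = +1.61 V, n = 4.
Overall: O₂(g) + 4 H⁺(aq) + 2 Cd(s) → 2 H₂O(l) + 2 Cd²⁺(aq)
Q = [Cd²⁺]^2 / (P(O₂)·[H⁺]^4); log Q = 0.338.
E = E° − (0.0592/n) log Q = +1.61 − (0.0592/4)(0.338) = +1.605 V.

+1.605 V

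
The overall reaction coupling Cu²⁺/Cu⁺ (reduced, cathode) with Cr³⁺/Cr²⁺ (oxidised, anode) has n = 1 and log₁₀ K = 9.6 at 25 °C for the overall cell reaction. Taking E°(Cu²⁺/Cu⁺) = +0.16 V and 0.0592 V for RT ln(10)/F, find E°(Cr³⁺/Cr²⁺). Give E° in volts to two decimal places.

-0.41 V

E°cell = (0.0592/n)·log K = (0.0592/1)(9.6) = +0.568 V.
Since Cu²⁺/Cu⁺ is the cathode and Cr³⁺/Cr²⁺ the anode, E°cell = E°(Cu²⁺/Cu⁺) − E°(Cr³⁺/Cr²⁺).
So E°(Cr³⁺/Cr²⁺) = E°(Cu²⁺/Cu⁺) − E°cell = (+0.16) − (+0.568) = -0.41 V.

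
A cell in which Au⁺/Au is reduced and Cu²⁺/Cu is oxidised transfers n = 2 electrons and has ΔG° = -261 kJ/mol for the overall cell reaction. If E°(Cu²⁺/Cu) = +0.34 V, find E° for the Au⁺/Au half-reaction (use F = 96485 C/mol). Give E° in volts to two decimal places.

E°cell = −ΔG°/(nF) = −(-261×10³)/((2)(96485)) = +1.353 V.
Since Au⁺/Au is the cathode and Cu²⁺/Cu the anode, E°cell = E°(Au⁺/Au) − E°(Cu²⁺/Cu).
So E°(Au⁺/Au) = E°cell + E°(Cu²⁺/Cu) = +1.353 + (+0.34) = +1.69 V.

+1.69 V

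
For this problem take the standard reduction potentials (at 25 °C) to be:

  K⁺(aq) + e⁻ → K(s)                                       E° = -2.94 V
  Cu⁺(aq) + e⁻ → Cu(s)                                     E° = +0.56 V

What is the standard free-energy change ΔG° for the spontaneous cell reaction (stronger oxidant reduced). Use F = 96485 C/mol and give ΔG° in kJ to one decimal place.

-337.7 kJ

Cu⁺/Cu (E° = +0.56 V) is the cathode; K⁺/K (E° = -2.94 V) is the anode, so E°cell = +3.50 V.
Balancing electrons gives n = 1 (lcm of 1 and 1).
ΔG° = −nFE° = −(1)(96485)(+3.50) = -337,698 J = -337.7 kJ.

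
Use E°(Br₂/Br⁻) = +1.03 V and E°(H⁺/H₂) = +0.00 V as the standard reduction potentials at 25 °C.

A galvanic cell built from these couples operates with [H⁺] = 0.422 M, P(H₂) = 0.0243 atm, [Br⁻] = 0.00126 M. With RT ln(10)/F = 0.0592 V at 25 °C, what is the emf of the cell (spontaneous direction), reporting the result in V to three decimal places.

Br₂/Br⁻ is the cathode (higher E°), H⁺/H₂ the anode: E°cell = +1.03 − (+0.00) = +1.03 V, n = 2.
Overall: Br₂(l) + H₂(g) → 2 Br⁻(aq) + 2 H⁺(aq)
Q = [Br⁻]^2·[H⁺]^2 / (P(H₂)); log Q = -4.934.
E = E° − (0.0592/n) log Q = +1.03 − (0.0592/2)(-4.934) = +1.176 V.

+1.176 V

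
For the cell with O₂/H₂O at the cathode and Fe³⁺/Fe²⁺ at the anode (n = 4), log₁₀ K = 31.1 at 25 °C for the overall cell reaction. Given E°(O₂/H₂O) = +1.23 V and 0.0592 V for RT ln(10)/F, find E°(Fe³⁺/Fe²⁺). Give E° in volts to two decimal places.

E°cell = (0.0592/n)·log K = (0.0592/4)(31.1) = +0.460 V.
Since O₂/H₂O is the cathode and Fe³⁺/Fe²⁺ the anode, E°cell = E°(O₂/H₂O) − E°(Fe³⁺/Fe²⁺).
So E°(Fe³⁺/Fe²⁺) = E°(O₂/H₂O) − E°cell = (+1.23) − (+0.460) = +0.77 V.

+0.77 V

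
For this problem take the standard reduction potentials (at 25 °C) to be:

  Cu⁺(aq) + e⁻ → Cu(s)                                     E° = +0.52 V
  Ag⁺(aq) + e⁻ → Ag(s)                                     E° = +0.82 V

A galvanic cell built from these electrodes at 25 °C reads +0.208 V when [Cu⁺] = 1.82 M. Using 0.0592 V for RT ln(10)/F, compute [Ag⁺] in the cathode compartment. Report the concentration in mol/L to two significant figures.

0.051 M

Ag⁺/Ag is the cathode, Cu⁺/Cu the anode: E°cell = +0.30 V, n = 1.
Overall reaction: Ag⁺(aq) + Cu(s) → Ag(s) + Cu⁺(aq); Q = [Cu⁺]^1/[Ag⁺]^1.
From E = E° − (0.0592/n) log Q: log Q = (E° − E)·n/0.0592 = (+0.30 − (+0.208))·1/0.0592 = 1.5541.
So 1·log[Ag⁺] = 1·log(1.82) − log Q = 0.2601 − (1.5541) = -1.2940; [Ag⁺] = 10^(-1.2940) ≈ 0.051 M.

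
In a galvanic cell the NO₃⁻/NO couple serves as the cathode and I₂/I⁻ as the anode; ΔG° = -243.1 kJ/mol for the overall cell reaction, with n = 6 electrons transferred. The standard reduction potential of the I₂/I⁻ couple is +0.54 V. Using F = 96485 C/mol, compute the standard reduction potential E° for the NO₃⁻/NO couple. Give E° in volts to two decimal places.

+0.96 V

E°cell = −ΔG°/(nF) = −(-243.1×10³)/((6)(96485)) = +0.420 V.
Since NO₃⁻/NO is the cathode and I₂/I⁻ the anode, E°cell = E°(NO₃⁻/NO) − E°(I₂/I⁻).
So E°(NO₃⁻/NO) = E°cell + E°(I₂/I⁻) = +0.420 + (+0.54) = +0.96 V.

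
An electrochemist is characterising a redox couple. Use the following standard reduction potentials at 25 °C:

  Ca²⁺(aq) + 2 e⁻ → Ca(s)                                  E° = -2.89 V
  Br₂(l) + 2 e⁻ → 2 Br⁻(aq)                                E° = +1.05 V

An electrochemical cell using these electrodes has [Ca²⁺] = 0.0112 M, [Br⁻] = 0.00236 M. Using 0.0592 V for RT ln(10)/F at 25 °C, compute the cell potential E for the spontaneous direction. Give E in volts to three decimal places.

+4.153 V

Br₂/Br⁻ is the cathode (higher E°), Ca²⁺/Ca the anode: E°cell = +1.05 − (-2.89) = +3.94 V, n = 2.
Overall: Br₂(l) + Ca(s) → 2 Br⁻(aq) + Ca²⁺(aq)
Q = [Br⁻]^2·[Ca²⁺]; log Q = -7.205.
E = E° − (0.0592/n) log Q = +3.94 − (0.0592/2)(-7.205) = +4.153 V.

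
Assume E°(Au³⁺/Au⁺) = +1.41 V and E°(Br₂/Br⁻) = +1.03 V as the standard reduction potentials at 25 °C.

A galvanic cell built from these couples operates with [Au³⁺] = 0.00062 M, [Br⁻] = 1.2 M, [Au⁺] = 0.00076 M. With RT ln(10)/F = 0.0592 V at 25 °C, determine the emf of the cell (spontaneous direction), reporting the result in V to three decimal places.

Au³⁺/Au⁺ is the cathode (higher E°), Br₂/Br⁻ the anode: E°cell = +1.41 − (+1.03) = +0.38 V, n = 2.
Overall: Au³⁺(aq) + 2 Br⁻(aq) → Au⁺(aq) + Br₂(l)
Q = [Au⁺] / ([Au³⁺]·[Br⁻]^2); log Q = -0.070.
E = E° − (0.0592/n) log Q = +0.38 − (0.0592/2)(-0.070) = +0.382 V.

+0.382 V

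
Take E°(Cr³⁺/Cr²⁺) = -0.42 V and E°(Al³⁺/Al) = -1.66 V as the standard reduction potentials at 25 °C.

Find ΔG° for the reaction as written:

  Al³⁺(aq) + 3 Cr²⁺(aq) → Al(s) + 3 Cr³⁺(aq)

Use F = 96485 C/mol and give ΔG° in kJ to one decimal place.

+358.9 kJ

As written, Al³⁺/Al is reduced (cathode) and Cr³⁺/Cr²⁺ is oxidised (anode), so E°cell = (-1.66) − (-0.42) = -1.24 V.
Balancing electrons gives n = 3.
ΔG° = −nFE° = −(3)(96485)(-1.24) = 358,924 J = +358.9 kJ.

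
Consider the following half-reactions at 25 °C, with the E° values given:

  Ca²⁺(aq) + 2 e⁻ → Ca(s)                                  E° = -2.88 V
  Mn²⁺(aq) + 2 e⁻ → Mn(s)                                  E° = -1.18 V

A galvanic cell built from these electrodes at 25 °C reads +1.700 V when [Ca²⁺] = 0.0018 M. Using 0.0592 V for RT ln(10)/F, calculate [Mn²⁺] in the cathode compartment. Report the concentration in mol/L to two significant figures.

0.0018 M

Mn²⁺/Mn is the cathode, Ca²⁺/Ca the anode: E°cell = +1.70 V, n = 2.
Overall reaction: Mn²⁺(aq) + Ca(s) → Mn(s) + Ca²⁺(aq); Q = [Ca²⁺]^1/[Mn²⁺]^1.
From E = E° − (0.0592/n) log Q: log Q = (E° − E)·n/0.0592 = (+1.70 − (+1.700))·2/0.0592 = 0.0000.
So 1·log[Mn²⁺] = 1·log(0.0018) − log Q = -2.7447 − (0.0000) = -2.7447; [Mn²⁺] = 10^(-2.7447) ≈ 0.0018 M.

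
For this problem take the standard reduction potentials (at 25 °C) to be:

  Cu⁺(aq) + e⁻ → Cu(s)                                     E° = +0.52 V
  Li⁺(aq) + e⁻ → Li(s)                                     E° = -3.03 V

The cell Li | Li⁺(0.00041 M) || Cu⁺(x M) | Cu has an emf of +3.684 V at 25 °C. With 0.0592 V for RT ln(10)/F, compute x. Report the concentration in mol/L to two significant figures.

Cu⁺/Cu is the cathode, Li⁺/Li the anode: E°cell = +3.55 V, n = 1.
Overall reaction: Cu⁺(aq) + Li(s) → Cu(s) + Li⁺(aq); Q = [Li⁺]^1/[Cu⁺]^1.
From E = E° − (0.0592/n) log Q: log Q = (E° − E)·n/0.0592 = (+3.55 − (+3.684))·1/0.0592 = -2.2635.
So 1·log[Cu⁺] = 1·log(0.00041) − log Q = -3.3872 − (-2.2635) = -1.1237; [Cu⁺] = 10^(-1.1237) ≈ 0.075 M.

0.075 M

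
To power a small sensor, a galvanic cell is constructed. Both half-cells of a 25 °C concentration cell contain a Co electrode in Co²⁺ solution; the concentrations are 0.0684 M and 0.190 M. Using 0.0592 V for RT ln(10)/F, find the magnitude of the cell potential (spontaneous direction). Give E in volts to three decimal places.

For a concentration cell E°cell = 0. The 0.190 M side is the cathode (reduction is favoured where [Co²⁺] is higher).
With n = 2, E = −(0.0592/2) log([Co²⁺]ₐₙ/[Co²⁺]꜀ₐₜ) = −(0.0592/2) log(0.0684/0.19) = −(0.0592/2)(-0.444) = +0.013 V.

+0.013 V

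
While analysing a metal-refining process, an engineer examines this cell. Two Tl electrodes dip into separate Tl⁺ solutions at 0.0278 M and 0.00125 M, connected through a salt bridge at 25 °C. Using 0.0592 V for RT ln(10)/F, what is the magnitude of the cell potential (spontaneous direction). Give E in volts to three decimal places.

+0.080 V

For a concentration cell E°cell = 0. The 0.0278 M side is the cathode (reduction is favoured where [Tl⁺] is higher).
With n = 1, E = −(0.0592/1) log([Tl⁺]ₐₙ/[Tl⁺]꜀ₐₜ) = −(0.0592/1) log(0.00125/0.0278) = −(0.0592/1)(-1.347) = +0.080 V.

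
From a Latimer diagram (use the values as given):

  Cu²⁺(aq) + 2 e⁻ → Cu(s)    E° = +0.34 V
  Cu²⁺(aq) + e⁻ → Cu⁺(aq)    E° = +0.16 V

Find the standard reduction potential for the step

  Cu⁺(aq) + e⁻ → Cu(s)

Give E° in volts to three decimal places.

Sequential free energies add, so n₃E°₃ = n₁E°₁ + n₂E°₂.
With n₃ = 2, and the known step contributing 1×(+0.16) V, the unknown satisfies 1·E° = 2×(+0.34) − 1×(+0.16) = +0.520.
E° = +0.520 / 1 = +0.520 V.

+0.520 V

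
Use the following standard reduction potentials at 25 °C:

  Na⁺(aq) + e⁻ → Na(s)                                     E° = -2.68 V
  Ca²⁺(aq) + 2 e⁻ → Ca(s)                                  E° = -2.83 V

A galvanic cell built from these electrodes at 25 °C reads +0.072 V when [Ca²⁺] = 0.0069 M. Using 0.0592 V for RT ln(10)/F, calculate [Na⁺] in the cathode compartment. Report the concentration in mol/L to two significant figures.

0.0040 M

Na⁺/Na is the cathode, Ca²⁺/Ca the anode: E°cell = +0.15 V, n = 2.
Overall reaction: 2 Na⁺(aq) + Ca(s) → 2 Na(s) + Ca²⁺(aq); Q = [Ca²⁺]^1/[Na⁺]^2.
From E = E° − (0.0592/n) log Q: log Q = (E° − E)·n/0.0592 = (+0.15 − (+0.072))·2/0.0592 = 2.6351.
So 2·log[Na⁺] = 1·log(0.0069) − log Q = -2.1612 − (2.6351) = -4.7963; log[Na⁺] = -4.7963 / 2 = -2.3981; [Na⁺] = 10^(-2.3981) ≈ 0.0040 M.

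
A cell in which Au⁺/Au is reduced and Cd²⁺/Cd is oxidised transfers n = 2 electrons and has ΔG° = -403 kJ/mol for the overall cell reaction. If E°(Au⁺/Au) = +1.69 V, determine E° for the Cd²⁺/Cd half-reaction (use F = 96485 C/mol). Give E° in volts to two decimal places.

-0.40 V

E°cell = −ΔG°/(nF) = −(-403×10³)/((2)(96485)) = +2.088 V.
Since Au⁺/Au is the cathode and Cd²⁺/Cd the anode, E°cell = E°(Au⁺/Au) − E°(Cd²⁺/Cd).
So E°(Cd²⁺/Cd) = E°(Au⁺/Au) − E°cell = (+1.69) − (+2.088) = -0.40 V.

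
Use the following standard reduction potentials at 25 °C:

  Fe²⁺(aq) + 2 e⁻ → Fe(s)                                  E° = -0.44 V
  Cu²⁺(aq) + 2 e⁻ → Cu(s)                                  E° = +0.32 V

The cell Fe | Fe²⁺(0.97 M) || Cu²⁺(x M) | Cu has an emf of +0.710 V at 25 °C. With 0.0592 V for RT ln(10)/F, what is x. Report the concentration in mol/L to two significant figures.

0.020 M

Cu²⁺/Cu is the cathode, Fe²⁺/Fe the anode: E°cell = +0.76 V, n = 2.
Overall reaction: Cu²⁺(aq) + Fe(s) → Cu(s) + Fe²⁺(aq); Q = [Fe²⁺]^1/[Cu²⁺]^1.
From E = E° − (0.0592/n) log Q: log Q = (E° − E)·n/0.0592 = (+0.76 − (+0.710))·2/0.0592 = 1.6892.
So 1·log[Cu²⁺] = 1·log(0.97) − log Q = -0.0132 − (1.6892) = -1.7024; [Cu²⁺] = 10^(-1.7024) ≈ 0.020 M.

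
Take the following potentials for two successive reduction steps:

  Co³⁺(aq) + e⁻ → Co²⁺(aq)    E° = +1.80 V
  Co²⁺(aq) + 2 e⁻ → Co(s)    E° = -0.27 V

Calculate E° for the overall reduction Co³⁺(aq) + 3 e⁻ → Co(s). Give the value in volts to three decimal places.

+0.420 V

Since ΔG° = −nFE° is additive over sequential reductions, n₃E°₃ = n₁E°₁ + n₂E°₂.
E°₃ = (1×+1.80 + 2×-0.27) / 3 = (+1.260) / 3 = +0.420 V.
Simply averaging or adding the two E° values would be wrong; the electron-weighted sum is required.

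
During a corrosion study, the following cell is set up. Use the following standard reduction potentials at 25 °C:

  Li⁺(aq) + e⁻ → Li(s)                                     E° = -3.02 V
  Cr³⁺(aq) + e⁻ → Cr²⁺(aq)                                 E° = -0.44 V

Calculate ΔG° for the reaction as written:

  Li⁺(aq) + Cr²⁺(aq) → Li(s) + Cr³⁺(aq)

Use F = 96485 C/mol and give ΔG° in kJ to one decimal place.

As written, Li⁺/Li is reduced (cathode) and Cr³⁺/Cr²⁺ is oxidised (anode), so E°cell = (-3.02) − (-0.44) = -2.58 V.
Balancing electrons gives n = 1.
ΔG° = −nFE° = −(1)(96485)(-2.58) = 248,931 J = +248.9 kJ.

+248.9 kJ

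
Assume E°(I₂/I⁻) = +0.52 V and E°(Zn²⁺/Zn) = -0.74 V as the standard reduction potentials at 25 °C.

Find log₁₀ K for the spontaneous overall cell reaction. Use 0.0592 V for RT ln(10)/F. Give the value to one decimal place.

42.6

Cathode: I₂/I⁻; anode: Zn²⁺/Zn. E°cell = +1.26 V, n = 2.
log K = nE°cell / 0.0592 = (2)(+1.26) / 0.0592 = 42.6.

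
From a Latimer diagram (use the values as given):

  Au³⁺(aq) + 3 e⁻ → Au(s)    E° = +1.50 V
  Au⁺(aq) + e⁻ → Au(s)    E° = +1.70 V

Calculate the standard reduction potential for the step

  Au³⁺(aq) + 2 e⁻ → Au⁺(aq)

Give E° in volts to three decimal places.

+1.400 V

Sequential free energies add, so n₃E°₃ = n₁E°₁ + n₂E°₂.
With n₃ = 3, and the known step contributing 1×(+1.70) V, the unknown satisfies 2·E° = 3×(+1.50) − 1×(+1.70) = +2.800.
E° = +2.800 / 2 = +1.400 V.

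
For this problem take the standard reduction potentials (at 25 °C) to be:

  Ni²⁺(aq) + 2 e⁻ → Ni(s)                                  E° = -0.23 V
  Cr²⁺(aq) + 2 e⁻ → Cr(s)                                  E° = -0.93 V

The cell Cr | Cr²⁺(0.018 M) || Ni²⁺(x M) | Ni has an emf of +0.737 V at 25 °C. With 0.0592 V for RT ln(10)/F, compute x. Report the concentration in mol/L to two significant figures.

0.32 M

Ni²⁺/Ni is the cathode, Cr²⁺/Cr the anode: E°cell = +0.70 V, n = 2.
Overall reaction: Ni²⁺(aq) + Cr(s) → Ni(s) + Cr²⁺(aq); Q = [Cr²⁺]^1/[Ni²⁺]^1.
From E = E° − (0.0592/n) log Q: log Q = (E° − E)·n/0.0592 = (+0.70 − (+0.737))·2/0.0592 = -1.2500.
So 1·log[Ni²⁺] = 1·log(0.018) − log Q = -1.7447 − (-1.2500) = -0.4947; [Ni²⁺] = 10^(-0.4947) ≈ 0.32 M.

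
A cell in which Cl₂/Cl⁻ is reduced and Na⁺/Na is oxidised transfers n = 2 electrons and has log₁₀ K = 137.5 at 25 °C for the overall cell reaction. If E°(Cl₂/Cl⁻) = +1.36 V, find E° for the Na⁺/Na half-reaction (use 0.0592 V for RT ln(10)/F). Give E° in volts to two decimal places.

E°cell = (0.0592/n)·log K = (0.0592/2)(137.5) = +4.070 V.
Since Cl₂/Cl⁻ is the cathode and Na⁺/Na the anode, E°cell = E°(Cl₂/Cl⁻) − E°(Na⁺/Na).
So E°(Na⁺/Na) = E°(Cl₂/Cl⁻) − E°cell = (+1.36) − (+4.070) = -2.71 V.

-2.71 V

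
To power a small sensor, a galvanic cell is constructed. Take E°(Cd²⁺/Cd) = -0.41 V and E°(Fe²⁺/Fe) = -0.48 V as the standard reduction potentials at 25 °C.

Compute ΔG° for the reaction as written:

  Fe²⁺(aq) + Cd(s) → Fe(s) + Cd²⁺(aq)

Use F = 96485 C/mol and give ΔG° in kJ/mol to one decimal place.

As written, Fe²⁺/Fe is reduced (cathode) and Cd²⁺/Cd is oxidised (anode), so E°cell = (-0.48) − (-0.41) = -0.07 V.
Balancing electrons gives n = 2.
ΔG° = −nFE° = −(2)(96485)(-0.07) = 13,508 J = +13.5 kJ/mol.

+13.5 kJ/mol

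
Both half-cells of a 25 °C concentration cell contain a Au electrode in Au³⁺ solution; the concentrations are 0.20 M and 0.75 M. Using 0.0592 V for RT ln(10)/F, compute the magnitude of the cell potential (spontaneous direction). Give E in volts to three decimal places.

+0.011 V

For a concentration cell E°cell = 0. The 0.75 M side is the cathode (reduction is favoured where [Au³⁺] is higher).
With n = 3, E = −(0.0592/3) log([Au³⁺]ₐₙ/[Au³⁺]꜀ₐₜ) = −(0.0592/3) log(0.2/0.75) = −(0.0592/3)(-0.574) = +0.011 V.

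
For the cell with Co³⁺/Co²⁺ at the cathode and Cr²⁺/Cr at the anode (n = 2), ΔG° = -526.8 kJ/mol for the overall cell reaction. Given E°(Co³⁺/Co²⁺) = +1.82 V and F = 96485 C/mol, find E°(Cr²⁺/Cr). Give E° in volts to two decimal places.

-0.91 V

E°cell = −ΔG°/(nF) = −(-526.8×10³)/((2)(96485)) = +2.730 V.
Since Co³⁺/Co²⁺ is the cathode and Cr²⁺/Cr the anode, E°cell = E°(Co³⁺/Co²⁺) − E°(Cr²⁺/Cr).
So E°(Cr²⁺/Cr) = E°(Co³⁺/Co²⁺) − E°cell = (+1.82) − (+2.730) = -0.91 V.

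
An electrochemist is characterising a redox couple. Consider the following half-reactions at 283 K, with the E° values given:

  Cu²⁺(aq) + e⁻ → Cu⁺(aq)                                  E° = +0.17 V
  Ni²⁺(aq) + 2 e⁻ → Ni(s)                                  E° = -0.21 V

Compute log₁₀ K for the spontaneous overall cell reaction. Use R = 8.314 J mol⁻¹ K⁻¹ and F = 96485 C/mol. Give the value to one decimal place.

13.5

Cathode: Cu²⁺/Cu⁺; anode: Ni²⁺/Ni. E°cell = (+0.17) − (-0.21) = +0.38 V, with n = 2.
ΔG° = −nFE° = −RT ln K, so ln K = nFE°/(RT) = (2)(96485)(+0.38) / ((8.314)(283)) = 31.166.
log₁₀ K = 31.166 / ln 10 = 13.5.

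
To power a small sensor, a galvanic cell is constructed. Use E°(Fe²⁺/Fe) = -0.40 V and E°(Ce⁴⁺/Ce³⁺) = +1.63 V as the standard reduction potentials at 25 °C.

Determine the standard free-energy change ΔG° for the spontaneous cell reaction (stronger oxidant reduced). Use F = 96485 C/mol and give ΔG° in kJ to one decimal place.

Ce⁴⁺/Ce³⁺ (E° = +1.63 V) is the cathode; Fe²⁺/Fe (E° = -0.40 V) is the anode, so E°cell = +2.03 V.
Balancing electrons gives n = 2 (lcm of 1 and 2).
ΔG° = −nFE° = −(2)(96485)(+2.03) = -391,729 J = -391.7 kJ.

-391.7 kJ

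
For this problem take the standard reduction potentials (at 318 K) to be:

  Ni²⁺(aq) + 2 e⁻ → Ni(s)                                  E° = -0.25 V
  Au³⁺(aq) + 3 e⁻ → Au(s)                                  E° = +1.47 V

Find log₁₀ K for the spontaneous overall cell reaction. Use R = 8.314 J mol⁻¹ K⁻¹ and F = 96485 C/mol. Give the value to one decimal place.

Cathode: Au³⁺/Au; anode: Ni²⁺/Ni. E°cell = (+1.47) − (-0.25) = +1.72 V, with n = 6.
ΔG° = −nFE° = −RT ln K, so ln K = nFE°/(RT) = (6)(96485)(+1.72) / ((8.314)(318)) = 376.619.
log₁₀ K = 376.619 / ln 10 = 163.6.

163.6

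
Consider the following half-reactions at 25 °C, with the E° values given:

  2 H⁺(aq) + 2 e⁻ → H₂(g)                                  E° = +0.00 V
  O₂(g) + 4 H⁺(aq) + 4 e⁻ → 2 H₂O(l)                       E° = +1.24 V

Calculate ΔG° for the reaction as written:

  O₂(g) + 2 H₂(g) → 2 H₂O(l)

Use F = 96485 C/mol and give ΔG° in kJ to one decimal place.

-478.6 kJ

As written, O₂/H₂O is reduced (cathode) and H⁺/H₂ is oxidised (anode), so E°cell = (+1.24) − (+0.00) = +1.24 V.
Balancing electrons gives n = 4.
ΔG° = −nFE° = −(4)(96485)(+1.24) = -478,566 J = -478.6 kJ.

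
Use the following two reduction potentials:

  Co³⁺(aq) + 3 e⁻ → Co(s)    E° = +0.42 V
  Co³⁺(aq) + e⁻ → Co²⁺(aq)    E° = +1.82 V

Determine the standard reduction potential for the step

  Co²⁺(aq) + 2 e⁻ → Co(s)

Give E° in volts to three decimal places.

Sequential free energies add, so n₃E°₃ = n₁E°₁ + n₂E°₂.
With n₃ = 3, and the known step contributing 1×(+1.82) V, the unknown satisfies 2·E° = 3×(+0.42) − 1×(+1.82) = -0.560.
E° = -0.560 / 2 = -0.280 V.

-0.280 V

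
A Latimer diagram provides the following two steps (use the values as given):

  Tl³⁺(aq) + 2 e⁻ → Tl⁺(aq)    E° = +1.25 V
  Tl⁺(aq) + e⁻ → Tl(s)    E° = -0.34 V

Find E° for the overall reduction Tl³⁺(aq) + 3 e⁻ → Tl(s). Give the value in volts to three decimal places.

Adding the free-energy changes (−nFE°) of the two steps gives −n₃FE°₃ = −n₁FE°₁ − n₂FE°₂.
E°₃ = (2×+1.25 + 1×-0.34) / 3 = (+2.160) / 3 = +0.720 V.

+0.720 V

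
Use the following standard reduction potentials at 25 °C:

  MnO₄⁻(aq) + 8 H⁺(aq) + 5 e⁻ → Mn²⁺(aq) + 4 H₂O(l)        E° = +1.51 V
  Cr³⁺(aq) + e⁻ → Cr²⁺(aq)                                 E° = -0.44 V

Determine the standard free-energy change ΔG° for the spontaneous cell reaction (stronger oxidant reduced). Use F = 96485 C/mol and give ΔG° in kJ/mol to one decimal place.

-940.7 kJ/mol

MnO₄⁻/Mn²⁺ (E° = +1.51 V) is the cathode; Cr³⁺/Cr²⁺ (E° = -0.44 V) is the anode, so E°cell = +1.95 V.
Balancing electrons gives n = 5 (lcm of 5 and 1).
ΔG° = −nFE° = −(5)(96485)(+1.95) = -940,729 J = -940.7 kJ/mol.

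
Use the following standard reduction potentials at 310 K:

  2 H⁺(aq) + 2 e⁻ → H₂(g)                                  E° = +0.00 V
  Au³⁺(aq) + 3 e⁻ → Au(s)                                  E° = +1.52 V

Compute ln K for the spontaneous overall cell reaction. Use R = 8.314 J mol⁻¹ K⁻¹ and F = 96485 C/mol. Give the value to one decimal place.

Cathode: Au³⁺/Au; anode: H⁺/H₂. E°cell = (+1.52) − (+0.00) = +1.52 V, with n = 6.
ΔG° = −nFE° = −RT ln K, so ln K = nFE°/(RT) = (6)(96485)(+1.52) / ((8.314)(310)) = 341.415.

341.4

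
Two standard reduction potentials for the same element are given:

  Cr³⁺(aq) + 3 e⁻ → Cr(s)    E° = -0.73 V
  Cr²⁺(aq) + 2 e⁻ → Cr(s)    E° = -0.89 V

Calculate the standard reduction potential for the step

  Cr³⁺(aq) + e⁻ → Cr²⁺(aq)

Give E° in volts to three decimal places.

-0.410 V

Sequential free energies add, so n₃E°₃ = n₁E°₁ + n₂E°₂.
With n₃ = 3, and the known step contributing 2×(-0.89) V, the unknown satisfies 1·E° = 3×(-0.73) − 2×(-0.89) = -0.410.
E° = -0.410 / 1 = -0.410 V.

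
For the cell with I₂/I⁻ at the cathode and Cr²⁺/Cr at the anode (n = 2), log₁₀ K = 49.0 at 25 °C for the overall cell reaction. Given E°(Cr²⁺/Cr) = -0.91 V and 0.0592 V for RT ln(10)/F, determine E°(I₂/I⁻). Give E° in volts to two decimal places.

E°cell = (0.0592/n)·log K = (0.0592/2)(49.0) = +1.450 V.
Since I₂/I⁻ is the cathode and Cr²⁺/Cr the anode, E°cell = E°(I₂/I⁻) − E°(Cr²⁺/Cr).
So E°(I₂/I⁻) = E°cell + E°(Cr²⁺/Cr) = +1.450 + (-0.91) = +0.54 V.

+0.54 V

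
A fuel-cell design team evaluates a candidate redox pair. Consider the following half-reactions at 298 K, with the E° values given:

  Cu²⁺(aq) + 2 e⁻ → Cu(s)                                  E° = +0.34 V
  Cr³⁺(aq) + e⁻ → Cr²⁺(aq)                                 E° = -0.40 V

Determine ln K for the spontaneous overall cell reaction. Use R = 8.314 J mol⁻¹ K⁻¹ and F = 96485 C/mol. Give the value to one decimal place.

Cathode: Cu²⁺/Cu; anode: Cr³⁺/Cr²⁺. E°cell = (+0.34) − (-0.40) = +0.74 V, with n = 2.
ΔG° = −nFE° = −RT ln K, so ln K = nFE°/(RT) = (2)(96485)(+0.74) / ((8.314)(298)) = 57.636.

57.6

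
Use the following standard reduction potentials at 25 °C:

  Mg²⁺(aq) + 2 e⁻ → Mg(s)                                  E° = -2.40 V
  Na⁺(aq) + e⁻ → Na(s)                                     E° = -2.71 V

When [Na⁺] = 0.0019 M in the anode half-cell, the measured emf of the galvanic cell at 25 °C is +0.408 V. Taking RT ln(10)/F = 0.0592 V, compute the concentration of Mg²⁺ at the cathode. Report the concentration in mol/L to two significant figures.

Mg²⁺/Mg is the cathode, Na⁺/Na the anode: E°cell = +0.31 V, n = 2.
Overall reaction: Mg²⁺(aq) + 2 Na(s) → Mg(s) + 2 Na⁺(aq); Q = [Na⁺]^2/[Mg²⁺]^1.
From E = E° − (0.0592/n) log Q: log Q = (E° − E)·n/0.0592 = (+0.31 − (+0.408))·2/0.0592 = -3.3108.
So 1·log[Mg²⁺] = 2·log(0.0019) − log Q = -5.4425 − (-3.3108) = -2.1317; [Mg²⁺] = 10^(-2.1317) ≈ 0.0074 M.

0.0074 M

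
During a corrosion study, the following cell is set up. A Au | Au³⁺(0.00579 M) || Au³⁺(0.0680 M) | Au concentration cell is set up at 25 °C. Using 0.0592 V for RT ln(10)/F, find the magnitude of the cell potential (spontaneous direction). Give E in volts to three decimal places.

For a concentration cell E°cell = 0. The 0.0680 M side is the cathode (reduction is favoured where [Au³⁺] is higher).
With n = 3, E = −(0.0592/3) log([Au³⁺]ₐₙ/[Au³⁺]꜀ₐₜ) = −(0.0592/3) log(0.00579/0.068) = −(0.0592/3)(-1.070) = +0.021 V.

+0.021 V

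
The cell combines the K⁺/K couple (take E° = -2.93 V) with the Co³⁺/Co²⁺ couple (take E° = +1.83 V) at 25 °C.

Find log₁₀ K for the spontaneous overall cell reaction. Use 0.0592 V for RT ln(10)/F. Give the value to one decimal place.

Cathode: Co³⁺/Co²⁺; anode: K⁺/K. E°cell = +4.76 V, n = 1.
log K = nE°cell / 0.0592 = (1)(+4.76) / 0.0592 = 80.4.

80.4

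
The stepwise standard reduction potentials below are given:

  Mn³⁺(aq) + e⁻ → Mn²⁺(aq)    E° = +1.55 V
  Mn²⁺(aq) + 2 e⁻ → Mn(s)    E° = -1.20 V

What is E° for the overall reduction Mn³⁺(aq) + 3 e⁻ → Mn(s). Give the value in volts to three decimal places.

-0.283 V

Standard free energies of sequential steps add: ΔG°₃ = ΔG°₁ + ΔG°₂, so n₃E°₃ = n₁E°₁ + n₂E°₂.
E°₃ = (1×+1.55 + 2×-1.20) / 3 = (-0.850) / 3 = -0.283 V.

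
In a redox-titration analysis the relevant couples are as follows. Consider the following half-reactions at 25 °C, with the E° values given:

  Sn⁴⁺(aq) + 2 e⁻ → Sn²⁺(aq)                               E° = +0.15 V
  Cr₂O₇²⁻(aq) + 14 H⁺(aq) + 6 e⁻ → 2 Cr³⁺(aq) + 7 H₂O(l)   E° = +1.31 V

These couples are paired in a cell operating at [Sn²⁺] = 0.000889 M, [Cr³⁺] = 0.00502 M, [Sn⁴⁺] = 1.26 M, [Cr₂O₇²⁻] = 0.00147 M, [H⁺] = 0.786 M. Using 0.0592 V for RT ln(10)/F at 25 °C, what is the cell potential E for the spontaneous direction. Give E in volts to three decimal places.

+1.070 V

Cr₂O₇²⁻/Cr³⁺ is the cathode (higher E°), Sn⁴⁺/Sn²⁺ the anode: E°cell = +1.31 − (+0.15) = +1.16 V, n = 6.
Overall: Cr₂O₇²⁻(aq) + 14 H⁺(aq) + 3 Sn²⁺(aq) → 2 Cr³⁺(aq) + 7 H₂O(l) + 3 Sn⁴⁺(aq)
Q = [Cr³⁺]^2·[Sn⁴⁺]^3 / ([Cr₂O₇²⁻]·[H⁺]^14·[Sn²⁺]^3); log Q = 9.153.
E = E° − (0.0592/n) log Q = +1.16 − (0.0592/6)(9.153) = +1.070 V.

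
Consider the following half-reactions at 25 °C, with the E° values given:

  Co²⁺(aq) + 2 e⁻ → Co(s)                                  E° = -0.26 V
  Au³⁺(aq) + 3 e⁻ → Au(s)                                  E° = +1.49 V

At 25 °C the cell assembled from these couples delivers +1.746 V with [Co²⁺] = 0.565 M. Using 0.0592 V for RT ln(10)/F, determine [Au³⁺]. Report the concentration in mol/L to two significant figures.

0.27 M

Au³⁺/Au is the cathode, Co²⁺/Co the anode: E°cell = +1.75 V, n = 6.
Overall reaction: 2 Au³⁺(aq) + 3 Co(s) → 2 Au(s) + 3 Co²⁺(aq); Q = [Co²⁺]^3/[Au³⁺]^2.
From E = E° − (0.0592/n) log Q: log Q = (E° − E)·n/0.0592 = (+1.75 − (+1.746))·6/0.0592 = 0.4054.
So 2·log[Au³⁺] = 3·log(0.565) − log Q = -0.7439 − (0.4054) = -1.1493; log[Au³⁺] = -1.1493 / 2 = -0.5746; [Au³⁺] = 10^(-0.5746) ≈ 0.27 M.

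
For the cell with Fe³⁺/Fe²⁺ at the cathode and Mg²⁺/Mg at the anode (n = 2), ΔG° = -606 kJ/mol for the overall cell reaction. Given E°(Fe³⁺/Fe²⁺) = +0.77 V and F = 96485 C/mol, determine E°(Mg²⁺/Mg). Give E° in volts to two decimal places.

E°cell = −ΔG°/(nF) = −(-606×10³)/((2)(96485)) = +3.140 V.
Since Fe³⁺/Fe²⁺ is the cathode and Mg²⁺/Mg the anode, E°cell = E°(Fe³⁺/Fe²⁺) − E°(Mg²⁺/Mg).
So E°(Mg²⁺/Mg) = E°(Fe³⁺/Fe²⁺) − E°cell = (+0.77) − (+3.140) = -2.37 V.

-2.37 V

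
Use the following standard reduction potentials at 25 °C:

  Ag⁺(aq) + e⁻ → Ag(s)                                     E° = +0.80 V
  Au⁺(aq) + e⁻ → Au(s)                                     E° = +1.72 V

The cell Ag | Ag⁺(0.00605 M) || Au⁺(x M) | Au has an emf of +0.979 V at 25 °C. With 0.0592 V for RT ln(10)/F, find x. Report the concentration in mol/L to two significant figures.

0.060 M

Au⁺/Au is the cathode, Ag⁺/Ag the anode: E°cell = +0.92 V, n = 1.
Overall reaction: Au⁺(aq) + Ag(s) → Au(s) + Ag⁺(aq); Q = [Ag⁺]^1/[Au⁺]^1.
From E = E° − (0.0592/n) log Q: log Q = (E° − E)·n/0.0592 = (+0.92 − (+0.979))·1/0.0592 = -0.9966.
So 1·log[Au⁺] = 1·log(0.00605) − log Q = -2.2182 − (-0.9966) = -1.2216; [Au⁺] = 10^(-1.2216) ≈ 0.060 M.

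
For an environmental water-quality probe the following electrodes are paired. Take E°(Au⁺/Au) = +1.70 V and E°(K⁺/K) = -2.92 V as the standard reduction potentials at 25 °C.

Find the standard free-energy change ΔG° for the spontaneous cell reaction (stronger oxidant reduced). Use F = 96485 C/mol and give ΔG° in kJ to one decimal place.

-445.8 kJ

Au⁺/Au (E° = +1.70 V) is the cathode; K⁺/K (E° = -2.92 V) is the anode, so E°cell = +4.62 V.
Balancing electrons gives n = 1 (lcm of 1 and 1).
ΔG° = −nFE° = −(1)(96485)(+4.62) = -445,761 J = -445.8 kJ.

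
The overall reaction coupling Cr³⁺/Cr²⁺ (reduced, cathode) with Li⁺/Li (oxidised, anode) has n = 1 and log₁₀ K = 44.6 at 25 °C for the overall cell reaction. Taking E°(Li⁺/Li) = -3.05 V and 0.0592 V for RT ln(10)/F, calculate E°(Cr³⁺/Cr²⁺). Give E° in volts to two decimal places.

E°cell = (0.0592/n)·log K = (0.0592/1)(44.6) = +2.640 V.
Since Cr³⁺/Cr²⁺ is the cathode and Li⁺/Li the anode, E°cell = E°(Cr³⁺/Cr²⁺) − E°(Li⁺/Li).
So E°(Cr³⁺/Cr²⁺) = E°cell + E°(Li⁺/Li) = +2.640 + (-3.05) = -0.41 V.

-0.41 V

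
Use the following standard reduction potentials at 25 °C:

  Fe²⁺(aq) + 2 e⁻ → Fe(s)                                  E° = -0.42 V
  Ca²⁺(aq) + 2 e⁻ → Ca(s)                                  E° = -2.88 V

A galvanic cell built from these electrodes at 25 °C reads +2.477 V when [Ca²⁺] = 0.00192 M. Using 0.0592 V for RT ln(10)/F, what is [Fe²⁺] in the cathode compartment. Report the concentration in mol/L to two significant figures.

Fe²⁺/Fe is the cathode, Ca²⁺/Ca the anode: E°cell = +2.46 V, n = 2.
Overall reaction: Fe²⁺(aq) + Ca(s) → Fe(s) + Ca²⁺(aq); Q = [Ca²⁺]^1/[Fe²⁺]^1.
From E = E° − (0.0592/n) log Q: log Q = (E° − E)·n/0.0592 = (+2.46 − (+2.477))·2/0.0592 = -0.5743.
So 1·log[Fe²⁺] = 1·log(0.00192) − log Q = -2.7167 − (-0.5743) = -2.1424; [Fe²⁺] = 10^(-2.1424) ≈ 0.0072 M.

0.0072 M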